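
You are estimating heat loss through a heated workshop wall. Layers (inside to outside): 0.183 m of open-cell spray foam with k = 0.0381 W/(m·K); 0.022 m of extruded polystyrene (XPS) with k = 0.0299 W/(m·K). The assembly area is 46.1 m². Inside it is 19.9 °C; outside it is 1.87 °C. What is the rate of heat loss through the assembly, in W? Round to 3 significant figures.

0.183/0.0381 = 4.803
0.022/0.0299 = 0.7358
R_total = 4.803 + 0.7358 = 5.539 m²·K/W
Q = A·ΔT/R = 46.1 × (19.9 − 1.87) / 5.539 = 150.1 W

150 W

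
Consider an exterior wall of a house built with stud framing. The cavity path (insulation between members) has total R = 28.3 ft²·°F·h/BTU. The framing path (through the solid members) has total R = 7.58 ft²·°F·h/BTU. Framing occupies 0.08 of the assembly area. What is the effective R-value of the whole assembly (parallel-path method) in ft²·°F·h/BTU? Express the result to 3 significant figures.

U_eff = 0.92/28.3 + 0.08/7.58 = 0.03251 + 0.01055 = 0.04306
R_eff = 1/U_eff = 23.22 ft²·°F·h/BTU

23.2 ft²·°F·h/BTU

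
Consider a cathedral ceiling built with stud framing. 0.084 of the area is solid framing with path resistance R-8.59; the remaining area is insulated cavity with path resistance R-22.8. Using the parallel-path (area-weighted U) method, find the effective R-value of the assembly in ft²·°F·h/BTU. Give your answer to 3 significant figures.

U_eff = 0.916/22.8 + 0.084/8.59 = 0.04018 + 0.009779 = 0.04995
R_eff = 1/U_eff = 20.02 ft²·°F·h/BTU

20.0 ft²·°F·h/BTU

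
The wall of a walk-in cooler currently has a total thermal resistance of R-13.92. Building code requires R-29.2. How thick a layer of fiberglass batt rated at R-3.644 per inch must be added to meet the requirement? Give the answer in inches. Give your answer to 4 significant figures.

4.193 in

ΔR = 29.2 − 13.92 = 15.28 ft²·°F·h/BTU
L = ΔR / (R/in) = 15.28/3.644 = 4.1932 in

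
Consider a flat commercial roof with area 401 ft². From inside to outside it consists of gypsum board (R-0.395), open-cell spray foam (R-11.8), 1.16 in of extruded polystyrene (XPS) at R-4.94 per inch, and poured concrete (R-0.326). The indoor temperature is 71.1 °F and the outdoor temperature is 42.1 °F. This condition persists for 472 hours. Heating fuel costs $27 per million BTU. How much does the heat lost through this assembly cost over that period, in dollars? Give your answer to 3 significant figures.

1.16 × 4.94 = 5.73
R_total = 0.395 + 11.8 + 5.73 + 0.326 = 18.25 ft²·°F·h/BTU
Q = 401 × (71.1 − 42.1) / 18.25 = 637.2 BTU/h
E = 637.2 × 472 = 300700 BTU
Cost = 300700/10⁶ × 27 = $8.12

8.12 dollars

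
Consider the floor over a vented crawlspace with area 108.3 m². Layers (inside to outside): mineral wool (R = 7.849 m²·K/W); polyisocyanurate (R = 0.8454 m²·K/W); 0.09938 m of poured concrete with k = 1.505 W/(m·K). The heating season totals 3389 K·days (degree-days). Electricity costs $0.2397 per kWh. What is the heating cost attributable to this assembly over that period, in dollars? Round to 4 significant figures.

241.0 dollars

0.09938/1.505 = 0.066033
R_total = 7.849 + 0.8454 + 0.066033 = 8.7604 m²·K/W
E = A × HDD × 24 / R / 1000 = 108.3 × 3389 × 24 / 8.7604 / 1000 = 1005.5 kWh
Cost = 1005.5 × 0.2397 = $241.02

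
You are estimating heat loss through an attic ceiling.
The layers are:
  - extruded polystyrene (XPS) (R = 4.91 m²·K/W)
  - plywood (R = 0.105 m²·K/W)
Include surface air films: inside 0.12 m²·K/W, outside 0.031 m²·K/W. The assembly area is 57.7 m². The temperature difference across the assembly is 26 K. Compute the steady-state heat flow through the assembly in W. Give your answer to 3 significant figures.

290 W

R_total = 0.12 + 4.91 + 0.105 + 0.031 = 5.166 m²·K/W
Q = A·ΔT/R = 57.7 × 26 / 5.166 = 290.4 W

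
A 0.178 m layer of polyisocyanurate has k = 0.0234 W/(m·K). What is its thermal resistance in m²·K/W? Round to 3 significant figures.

7.61 m²·K/W

R = L/k = 0.178/0.0234 = 7.607 m²·K/W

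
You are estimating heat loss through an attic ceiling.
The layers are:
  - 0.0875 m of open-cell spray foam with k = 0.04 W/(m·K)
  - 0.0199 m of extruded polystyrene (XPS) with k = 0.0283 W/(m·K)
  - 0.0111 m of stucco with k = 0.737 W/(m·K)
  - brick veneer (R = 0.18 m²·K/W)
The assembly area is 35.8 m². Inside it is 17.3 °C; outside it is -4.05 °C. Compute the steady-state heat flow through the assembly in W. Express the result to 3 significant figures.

0.0875/0.04 = 2.188
0.0199/0.0283 = 0.7032
0.0111/0.737 = 0.01506
R_total = 2.188 + 0.7032 + 0.01506 + 0.18 = 3.086 m²·K/W
Q = A·ΔT/R = 35.8 × (17.3 − (-4.05)) / 3.086 = 247.7 W

248 W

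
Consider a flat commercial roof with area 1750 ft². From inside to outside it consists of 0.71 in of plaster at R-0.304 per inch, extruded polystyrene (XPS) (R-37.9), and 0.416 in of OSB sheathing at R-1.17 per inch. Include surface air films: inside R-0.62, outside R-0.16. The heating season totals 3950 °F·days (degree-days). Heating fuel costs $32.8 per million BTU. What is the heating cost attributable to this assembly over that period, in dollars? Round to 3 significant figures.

138 dollars

0.71 × 0.304 = 0.2158
0.416 × 1.17 = 0.4867
R_total = 0.62 + 0.2158 + 37.9 + 0.4867 + 0.16 = 39.38 ft²·°F·h/BTU
E = A × HDD × 24 / R = 1750 × 3950 × 24 / 39.38 = 4213000 BTU
Cost = 4213000/10⁶ × 32.8 = $138.2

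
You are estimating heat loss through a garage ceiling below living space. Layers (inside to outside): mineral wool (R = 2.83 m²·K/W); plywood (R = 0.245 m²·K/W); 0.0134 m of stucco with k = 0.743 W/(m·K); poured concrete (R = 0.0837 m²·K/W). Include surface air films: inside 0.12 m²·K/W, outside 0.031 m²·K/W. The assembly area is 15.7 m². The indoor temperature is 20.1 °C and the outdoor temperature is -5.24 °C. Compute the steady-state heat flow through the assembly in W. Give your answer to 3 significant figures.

0.0134/0.743 = 0.01803
R_total = 0.12 + 2.83 + 0.245 + 0.01803 + 0.0837 + 0.031 = 3.328 m²·K/W
Q = A·ΔT/R = 15.7 × (20.1 − (-5.24)) / 3.328 = 119.6 W

120 W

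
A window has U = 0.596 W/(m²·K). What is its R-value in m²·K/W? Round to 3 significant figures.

R = 1/U = 1/0.596 = 1.678

1.68 m²·K/W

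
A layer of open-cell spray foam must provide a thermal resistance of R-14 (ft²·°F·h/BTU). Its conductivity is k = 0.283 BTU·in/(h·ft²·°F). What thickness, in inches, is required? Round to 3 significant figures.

L = R × k = 14 × 0.283 = 3.962 in

3.96 in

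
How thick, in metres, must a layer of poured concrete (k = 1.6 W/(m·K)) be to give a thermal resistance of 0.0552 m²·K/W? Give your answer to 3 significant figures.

0.0883 m

L = R·k = 0.0552 × 1.6 = 0.08832 m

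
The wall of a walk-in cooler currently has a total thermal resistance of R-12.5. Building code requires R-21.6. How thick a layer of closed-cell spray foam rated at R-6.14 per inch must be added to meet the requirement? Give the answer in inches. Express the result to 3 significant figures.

ΔR = 21.6 − 12.5 = 9.1 ft²·°F·h/BTU
L = ΔR / (R/in) = 9.1/6.14 = 1.482 in

1.48 in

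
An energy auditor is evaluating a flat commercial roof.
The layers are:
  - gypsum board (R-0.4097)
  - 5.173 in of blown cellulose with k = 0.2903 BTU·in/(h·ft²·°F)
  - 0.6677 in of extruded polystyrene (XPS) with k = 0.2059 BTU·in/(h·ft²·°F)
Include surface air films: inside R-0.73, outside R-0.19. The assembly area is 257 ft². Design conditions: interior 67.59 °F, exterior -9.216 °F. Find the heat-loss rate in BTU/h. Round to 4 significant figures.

5.173/0.2903 = 17.819
0.6677/0.2059 = 3.2428
R_total = 0.73 + 0.4097 + 17.819 + 3.2428 + 0.19 = 22.392 ft²·°F·h/BTU
Q = A·ΔT/R = 257 × (67.59 − (-9.216)) / 22.392 = 881.53 BTU/h

881.5 BTU/h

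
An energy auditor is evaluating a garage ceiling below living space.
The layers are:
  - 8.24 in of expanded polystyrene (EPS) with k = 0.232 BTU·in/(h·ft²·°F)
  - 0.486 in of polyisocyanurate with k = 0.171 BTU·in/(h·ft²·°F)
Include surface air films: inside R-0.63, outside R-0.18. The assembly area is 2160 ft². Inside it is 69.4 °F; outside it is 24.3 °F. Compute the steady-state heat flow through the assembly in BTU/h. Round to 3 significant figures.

2490 BTU/h

8.24/0.232 = 35.52
0.486/0.171 = 2.842
R_total = 0.63 + 35.52 + 2.842 + 0.18 = 39.17 ft²·°F·h/BTU
Q = A·ΔT/R = 2160 × (69.4 − 24.3) / 39.17 = 2487 BTU/h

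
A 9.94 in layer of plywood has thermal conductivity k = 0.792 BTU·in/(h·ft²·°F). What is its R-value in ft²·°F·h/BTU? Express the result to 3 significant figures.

12.6 ft²·°F·h/BTU

R = L/k = 9.94/0.792 = 12.55 ft²·°F·h/BTU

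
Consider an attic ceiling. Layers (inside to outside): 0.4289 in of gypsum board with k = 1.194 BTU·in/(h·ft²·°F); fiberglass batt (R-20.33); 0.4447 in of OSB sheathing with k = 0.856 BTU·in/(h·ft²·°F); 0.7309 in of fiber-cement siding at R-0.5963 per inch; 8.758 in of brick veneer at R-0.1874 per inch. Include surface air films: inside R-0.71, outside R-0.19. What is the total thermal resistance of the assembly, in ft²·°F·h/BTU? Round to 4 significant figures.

24.19 ft²·°F·h/BTU

0.4289/1.194 = 0.35921
0.4447/0.856 = 0.51951
0.7309 × 0.5963 = 0.43584
8.758 × 0.1874 = 1.6412
R_total = 0.71 + 0.35921 + 20.33 + 0.51951 + 0.43584 + 1.6412 + 0.19 = 24.186 ft²·°F·h/BTU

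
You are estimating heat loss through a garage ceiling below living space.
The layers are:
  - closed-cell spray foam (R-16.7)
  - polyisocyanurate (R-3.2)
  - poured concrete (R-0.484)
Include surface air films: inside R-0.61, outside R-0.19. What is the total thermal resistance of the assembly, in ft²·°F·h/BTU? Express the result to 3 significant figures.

R_total = 0.61 + 16.7 + 3.2 + 0.484 + 0.19 = 21.18 ft²·°F·h/BTU

21.2 ft²·°F·h/BTU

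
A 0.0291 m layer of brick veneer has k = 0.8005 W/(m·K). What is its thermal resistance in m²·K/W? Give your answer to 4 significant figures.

0.03635 m²·K/W

R = L/k = 0.0291/0.8005 = 0.036352 m²·K/W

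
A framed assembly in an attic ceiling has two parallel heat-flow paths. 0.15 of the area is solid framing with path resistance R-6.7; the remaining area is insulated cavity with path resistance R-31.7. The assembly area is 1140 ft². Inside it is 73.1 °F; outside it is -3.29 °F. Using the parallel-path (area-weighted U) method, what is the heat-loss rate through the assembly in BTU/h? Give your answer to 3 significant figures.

U_eff = 0.85/31.7 + 0.15/6.7 = 0.02681 + 0.02239 = 0.0492
R_eff = 1/U_eff = 20.32 ft²·°F·h/BTU
Q = 1140 × (73.1 − (-3.29)) / 20.32 = 4285 BTU/h

4280 BTU/h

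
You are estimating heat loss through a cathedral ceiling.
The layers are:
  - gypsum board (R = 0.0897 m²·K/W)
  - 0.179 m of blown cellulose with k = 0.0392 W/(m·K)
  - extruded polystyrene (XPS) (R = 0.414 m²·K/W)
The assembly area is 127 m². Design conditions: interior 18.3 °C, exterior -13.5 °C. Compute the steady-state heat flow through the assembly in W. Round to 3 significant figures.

0.179/0.0392 = 4.566
R_total = 0.0897 + 4.566 + 0.414 = 5.07 m²·K/W
Q = A·ΔT/R = 127 × (18.3 − (-13.5)) / 5.07 = 796.6 W

797 W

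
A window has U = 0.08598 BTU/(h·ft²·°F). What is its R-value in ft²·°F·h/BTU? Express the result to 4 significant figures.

R = 1/U = 1/0.08598 = 11.631

11.63 ft²·°F·h/BTU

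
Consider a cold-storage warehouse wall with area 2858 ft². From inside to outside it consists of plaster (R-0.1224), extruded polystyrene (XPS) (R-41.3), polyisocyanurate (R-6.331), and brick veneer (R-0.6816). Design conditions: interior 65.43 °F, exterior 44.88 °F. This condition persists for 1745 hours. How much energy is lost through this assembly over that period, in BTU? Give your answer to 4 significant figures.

R_total = 0.1224 + 41.3 + 6.331 + 0.6816 = 48.435 ft²·°F·h/BTU
Q = 2858 × (65.43 − 44.88) / 48.435 = 1212.6 BTU/h
E = 1212.6 × 1745 = 2116000 BTU

2116000 BTU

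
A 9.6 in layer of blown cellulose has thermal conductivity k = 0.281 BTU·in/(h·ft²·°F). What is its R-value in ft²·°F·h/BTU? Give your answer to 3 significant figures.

34.2 ft²·°F·h/BTU

R = L/k = 9.6/0.281 = 34.16 ft²·°F·h/BTU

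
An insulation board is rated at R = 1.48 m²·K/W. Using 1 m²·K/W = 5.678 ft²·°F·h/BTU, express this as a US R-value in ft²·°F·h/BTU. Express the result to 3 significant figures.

R_US = 1.48 × 5.678 = 8.403

8.40 ft²·°F·h/BTU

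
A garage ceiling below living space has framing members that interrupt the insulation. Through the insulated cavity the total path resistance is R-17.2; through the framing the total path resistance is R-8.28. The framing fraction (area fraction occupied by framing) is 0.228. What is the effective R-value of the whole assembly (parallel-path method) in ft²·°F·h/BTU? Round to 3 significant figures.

13.8 ft²·°F·h/BTU

U_eff = 0.772/17.2 + 0.228/8.28 = 0.04488 + 0.02754 = 0.07242
R_eff = 1/U_eff = 13.81 ft²·°F·h/BTU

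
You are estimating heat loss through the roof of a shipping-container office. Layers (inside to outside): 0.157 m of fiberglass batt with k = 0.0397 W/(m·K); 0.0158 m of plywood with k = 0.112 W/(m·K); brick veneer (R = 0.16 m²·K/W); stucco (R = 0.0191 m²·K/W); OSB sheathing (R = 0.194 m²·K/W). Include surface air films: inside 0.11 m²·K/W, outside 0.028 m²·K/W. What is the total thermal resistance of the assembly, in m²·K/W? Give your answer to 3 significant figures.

4.61 m²·K/W

0.157/0.0397 = 3.955
0.0158/0.112 = 0.1411
R_total = 0.11 + 3.955 + 0.1411 + 0.16 + 0.0191 + 0.194 + 0.028 = 4.607 m²·K/W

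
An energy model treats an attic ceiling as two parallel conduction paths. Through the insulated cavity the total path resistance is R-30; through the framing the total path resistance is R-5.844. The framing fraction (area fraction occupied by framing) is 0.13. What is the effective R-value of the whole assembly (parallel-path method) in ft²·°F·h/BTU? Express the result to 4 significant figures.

19.51 ft²·°F·h/BTU

U_eff = 0.87/30 + 0.13/5.844 = 0.029 + 0.022245 = 0.051245
R_eff = 1/U_eff = 19.514 ft²·°F·h/BTU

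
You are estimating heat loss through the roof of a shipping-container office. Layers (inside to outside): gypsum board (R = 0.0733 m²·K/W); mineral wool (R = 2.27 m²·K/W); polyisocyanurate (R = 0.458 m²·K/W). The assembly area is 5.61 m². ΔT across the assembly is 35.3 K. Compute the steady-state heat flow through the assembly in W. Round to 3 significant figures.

R_total = 0.0733 + 2.27 + 0.458 = 2.801 m²·K/W
Q = A·ΔT/R = 5.61 × 35.3 / 2.801 = 70.69 W

70.7 W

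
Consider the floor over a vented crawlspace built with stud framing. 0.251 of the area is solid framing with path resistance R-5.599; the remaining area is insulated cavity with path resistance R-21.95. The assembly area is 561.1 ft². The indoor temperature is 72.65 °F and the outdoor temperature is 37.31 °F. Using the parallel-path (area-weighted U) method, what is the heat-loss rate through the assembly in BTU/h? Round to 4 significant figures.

1566 BTU/h

U_eff = 0.749/21.95 + 0.251/5.599 = 0.034123 + 0.044829 = 0.078952
R_eff = 1/U_eff = 12.666 ft²·°F·h/BTU
Q = 561.1 × (72.65 − 37.31) / 12.666 = 1565.6 BTU/h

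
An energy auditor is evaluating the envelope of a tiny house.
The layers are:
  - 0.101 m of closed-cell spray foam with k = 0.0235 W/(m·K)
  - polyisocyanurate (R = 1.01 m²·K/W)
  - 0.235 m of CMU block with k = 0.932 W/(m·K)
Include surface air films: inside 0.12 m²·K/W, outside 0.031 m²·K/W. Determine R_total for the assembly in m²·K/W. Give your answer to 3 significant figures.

0.101/0.0235 = 4.298
0.235/0.932 = 0.2521
R_total = 0.12 + 4.298 + 1.01 + 0.2521 + 0.031 = 5.711 m²·K/W

5.71 m²·K/W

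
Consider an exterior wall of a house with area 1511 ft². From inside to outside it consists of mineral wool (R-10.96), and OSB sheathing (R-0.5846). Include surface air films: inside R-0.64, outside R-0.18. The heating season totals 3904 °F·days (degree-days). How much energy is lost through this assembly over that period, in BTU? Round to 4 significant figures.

11450000 BTU

R_total = 0.64 + 10.96 + 0.5846 + 0.18 = 12.365 ft²·°F·h/BTU
E = A × HDD × 24 / R = 1511 × 3904 × 24 / 12.365 = 11450000 BTU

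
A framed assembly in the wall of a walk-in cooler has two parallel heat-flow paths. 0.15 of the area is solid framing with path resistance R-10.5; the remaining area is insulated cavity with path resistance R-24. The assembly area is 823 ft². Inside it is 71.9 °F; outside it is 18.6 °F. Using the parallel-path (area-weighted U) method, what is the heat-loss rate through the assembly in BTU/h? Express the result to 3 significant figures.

U_eff = 0.85/24 + 0.15/10.5 = 0.03542 + 0.01429 = 0.0497
R_eff = 1/U_eff = 20.12 ft²·°F·h/BTU
Q = 823 × (71.9 − 18.6) / 20.12 = 2180 BTU/h

2180 BTU/h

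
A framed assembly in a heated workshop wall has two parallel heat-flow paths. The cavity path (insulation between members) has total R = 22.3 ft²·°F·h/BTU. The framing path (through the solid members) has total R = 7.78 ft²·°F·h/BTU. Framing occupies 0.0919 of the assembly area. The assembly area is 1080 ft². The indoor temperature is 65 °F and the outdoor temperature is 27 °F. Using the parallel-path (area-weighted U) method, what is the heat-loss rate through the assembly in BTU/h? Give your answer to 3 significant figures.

2160 BTU/h

U_eff = 0.9081/22.3 + 0.0919/7.78 = 0.04072 + 0.01181 = 0.05253
R_eff = 1/U_eff = 19.04 ft²·°F·h/BTU
Q = 1080 × (65 − 27) / 19.04 = 2156 BTU/h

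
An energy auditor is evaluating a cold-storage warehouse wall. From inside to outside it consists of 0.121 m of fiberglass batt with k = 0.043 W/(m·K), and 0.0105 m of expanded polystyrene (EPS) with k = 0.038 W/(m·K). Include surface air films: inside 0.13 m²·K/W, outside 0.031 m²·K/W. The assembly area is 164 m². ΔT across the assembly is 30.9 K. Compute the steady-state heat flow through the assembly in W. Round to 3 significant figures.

0.121/0.043 = 2.814
0.0105/0.038 = 0.2763
R_total = 0.13 + 2.814 + 0.2763 + 0.031 = 3.251 m²·K/W
Q = A·ΔT/R = 164 × 30.9 / 3.251 = 1559 W

1560 W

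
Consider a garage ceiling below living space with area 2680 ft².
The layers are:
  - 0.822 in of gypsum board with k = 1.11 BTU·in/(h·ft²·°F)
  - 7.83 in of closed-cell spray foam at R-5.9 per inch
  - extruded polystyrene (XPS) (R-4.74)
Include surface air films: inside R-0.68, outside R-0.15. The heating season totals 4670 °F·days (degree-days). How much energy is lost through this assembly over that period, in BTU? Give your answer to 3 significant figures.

5720000 BTU

0.822/1.11 = 0.7405
7.83 × 5.9 = 46.2
R_total = 0.68 + 0.7405 + 46.2 + 4.74 + 0.15 = 52.51 ft²·°F·h/BTU
E = A × HDD × 24 / R = 2680 × 4670 × 24 / 52.51 = 5721000 BTU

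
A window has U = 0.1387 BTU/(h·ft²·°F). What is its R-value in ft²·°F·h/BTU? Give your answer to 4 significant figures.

R = 1/U = 1/0.1387 = 7.2098

7.210 ft²·°F·h/BTU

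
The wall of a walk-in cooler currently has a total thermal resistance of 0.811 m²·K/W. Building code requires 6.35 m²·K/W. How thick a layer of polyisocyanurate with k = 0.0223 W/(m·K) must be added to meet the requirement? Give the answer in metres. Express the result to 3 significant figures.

0.124 m

ΔR = 6.35 − 0.811 = 5.539 m²·K/W
L = ΔR × k = 5.539 × 0.0223 = 0.1235 m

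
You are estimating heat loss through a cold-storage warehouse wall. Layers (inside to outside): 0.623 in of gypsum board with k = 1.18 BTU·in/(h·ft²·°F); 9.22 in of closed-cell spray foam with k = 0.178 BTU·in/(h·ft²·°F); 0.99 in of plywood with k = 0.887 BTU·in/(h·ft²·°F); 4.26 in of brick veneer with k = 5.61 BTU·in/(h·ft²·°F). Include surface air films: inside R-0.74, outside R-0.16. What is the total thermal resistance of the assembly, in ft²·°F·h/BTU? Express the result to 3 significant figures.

0.623/1.18 = 0.528
9.22/0.178 = 51.8
0.99/0.887 = 1.116
4.26/5.61 = 0.7594
R_total = 0.74 + 0.528 + 51.8 + 1.116 + 0.7594 + 0.16 = 55.1 ft²·°F·h/BTU

55.1 ft²·°F·h/BTU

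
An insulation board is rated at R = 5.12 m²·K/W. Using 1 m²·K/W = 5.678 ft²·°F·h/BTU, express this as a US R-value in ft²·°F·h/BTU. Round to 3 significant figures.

R_US = 5.12 × 5.678 = 29.07

29.1 ft²·°F·h/BTU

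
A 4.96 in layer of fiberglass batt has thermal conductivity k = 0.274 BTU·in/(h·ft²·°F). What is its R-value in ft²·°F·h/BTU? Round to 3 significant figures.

18.1 ft²·°F·h/BTU

R = L/k = 4.96/0.274 = 18.1 ft²·°F·h/BTU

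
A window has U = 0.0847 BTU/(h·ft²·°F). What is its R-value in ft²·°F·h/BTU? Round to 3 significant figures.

11.8 ft²·°F·h/BTU

R = 1/U = 1/0.0847 = 11.81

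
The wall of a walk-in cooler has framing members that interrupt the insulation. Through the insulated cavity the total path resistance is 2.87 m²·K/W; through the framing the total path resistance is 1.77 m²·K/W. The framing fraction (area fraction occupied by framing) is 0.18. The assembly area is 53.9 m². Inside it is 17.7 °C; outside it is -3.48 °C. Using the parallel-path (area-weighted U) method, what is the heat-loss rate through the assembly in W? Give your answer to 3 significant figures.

U_eff = 0.82/2.87 + 0.18/1.77 = 0.2857 + 0.1017 = 0.3874
R_eff = 1/U_eff = 2.581 m²·K/W
Q = 53.9 × (17.7 − (-3.48)) / 2.581 = 442.3 W

442 W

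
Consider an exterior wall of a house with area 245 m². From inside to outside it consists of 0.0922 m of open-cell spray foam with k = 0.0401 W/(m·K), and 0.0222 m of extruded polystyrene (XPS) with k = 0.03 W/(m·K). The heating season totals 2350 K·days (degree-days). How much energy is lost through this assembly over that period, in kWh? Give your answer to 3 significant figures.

0.0922/0.0401 = 2.299
0.0222/0.03 = 0.74
R_total = 2.299 + 0.74 = 3.039 m²·K/W
E = A × HDD × 24 / R / 1000 = 245 × 2350 × 24 / 3.039 / 1000 = 4547 kWh

4550 kWh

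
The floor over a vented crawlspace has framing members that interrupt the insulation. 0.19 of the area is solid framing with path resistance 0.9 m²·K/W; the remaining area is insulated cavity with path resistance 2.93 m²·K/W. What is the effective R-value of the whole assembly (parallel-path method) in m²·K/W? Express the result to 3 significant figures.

U_eff = 0.81/2.93 + 0.19/0.9 = 0.2765 + 0.2111 = 0.4876
R_eff = 1/U_eff = 2.051 m²·K/W

2.05 m²·K/W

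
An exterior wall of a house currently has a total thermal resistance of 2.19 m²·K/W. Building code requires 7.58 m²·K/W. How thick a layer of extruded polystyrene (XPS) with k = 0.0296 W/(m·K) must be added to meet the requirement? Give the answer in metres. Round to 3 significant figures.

ΔR = 7.58 − 2.19 = 5.39 m²·K/W
L = ΔR × k = 5.39 × 0.0296 = 0.1595 m

0.160 m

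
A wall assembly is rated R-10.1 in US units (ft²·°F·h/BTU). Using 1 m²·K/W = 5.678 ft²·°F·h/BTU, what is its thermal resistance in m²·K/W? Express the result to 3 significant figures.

1.78 m²·K/W

R_SI = 10.1/5.678 = 1.779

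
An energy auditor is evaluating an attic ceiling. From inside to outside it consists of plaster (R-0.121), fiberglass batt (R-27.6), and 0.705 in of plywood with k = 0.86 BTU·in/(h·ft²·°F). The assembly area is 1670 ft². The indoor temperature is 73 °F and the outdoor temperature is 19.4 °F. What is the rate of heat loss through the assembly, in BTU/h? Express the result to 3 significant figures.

3140 BTU/h

0.705/0.86 = 0.8198
R_total = 0.121 + 27.6 + 0.8198 = 28.54 ft²·°F·h/BTU
Q = A·ΔT/R = 1670 × (73 − 19.4) / 28.54 = 3136 BTU/h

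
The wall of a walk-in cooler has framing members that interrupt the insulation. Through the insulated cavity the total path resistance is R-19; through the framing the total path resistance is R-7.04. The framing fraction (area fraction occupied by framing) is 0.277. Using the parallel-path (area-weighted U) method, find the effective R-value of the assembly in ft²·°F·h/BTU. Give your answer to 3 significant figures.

U_eff = 0.723/19 + 0.277/7.04 = 0.03805 + 0.03935 = 0.0774
R_eff = 1/U_eff = 12.92 ft²·°F·h/BTU

12.9 ft²·°F·h/BTU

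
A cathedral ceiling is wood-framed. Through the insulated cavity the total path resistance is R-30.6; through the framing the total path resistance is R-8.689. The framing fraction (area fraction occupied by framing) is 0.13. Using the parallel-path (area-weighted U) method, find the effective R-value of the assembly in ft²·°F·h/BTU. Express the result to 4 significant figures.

23.05 ft²·°F·h/BTU

U_eff = 0.87/30.6 + 0.13/8.689 = 0.028431 + 0.014961 = 0.043393
R_eff = 1/U_eff = 23.045 ft²·°F·h/BTU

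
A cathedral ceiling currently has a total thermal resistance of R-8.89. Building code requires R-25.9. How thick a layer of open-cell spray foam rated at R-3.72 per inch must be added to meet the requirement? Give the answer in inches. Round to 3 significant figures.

ΔR = 25.9 − 8.89 = 17.01 ft²·°F·h/BTU
L = ΔR / (R/in) = 17.01/3.72 = 4.573 in

4.57 in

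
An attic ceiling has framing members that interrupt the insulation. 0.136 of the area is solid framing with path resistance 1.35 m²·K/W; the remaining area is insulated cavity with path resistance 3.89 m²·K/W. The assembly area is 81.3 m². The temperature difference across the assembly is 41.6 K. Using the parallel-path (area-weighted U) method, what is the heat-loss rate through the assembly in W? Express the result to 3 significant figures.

1090 W

U_eff = 0.864/3.89 + 0.136/1.35 = 0.2221 + 0.1007 = 0.3228
R_eff = 1/U_eff = 3.097 m²·K/W
Q = 81.3 × 41.6 / 3.097 = 1092 W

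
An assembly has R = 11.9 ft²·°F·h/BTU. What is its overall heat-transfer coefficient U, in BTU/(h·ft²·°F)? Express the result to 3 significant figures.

0.0840 BTU/(h·ft²·°F)

U = 1/R = 1/11.9 = 0.08403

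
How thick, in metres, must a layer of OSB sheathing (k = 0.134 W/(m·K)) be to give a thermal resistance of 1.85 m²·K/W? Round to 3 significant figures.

L = R·k = 1.85 × 0.134 = 0.2479 m

0.248 m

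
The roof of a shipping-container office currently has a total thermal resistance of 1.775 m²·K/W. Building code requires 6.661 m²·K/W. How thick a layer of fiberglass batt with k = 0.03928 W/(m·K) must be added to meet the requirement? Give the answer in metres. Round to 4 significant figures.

ΔR = 6.661 − 1.775 = 4.886 m²·K/W
L = ΔR × k = 4.886 × 0.03928 = 0.19192 m

0.1919 m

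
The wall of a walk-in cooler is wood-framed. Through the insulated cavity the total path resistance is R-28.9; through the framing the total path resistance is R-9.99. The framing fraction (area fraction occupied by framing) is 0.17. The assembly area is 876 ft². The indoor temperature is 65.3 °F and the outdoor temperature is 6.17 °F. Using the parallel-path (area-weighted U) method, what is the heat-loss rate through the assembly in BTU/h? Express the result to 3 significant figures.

2370 BTU/h

U_eff = 0.83/28.9 + 0.17/9.99 = 0.02872 + 0.01702 = 0.04574
R_eff = 1/U_eff = 21.86 ft²·°F·h/BTU
Q = 876 × (65.3 − 6.17) / 21.86 = 2369 BTU/h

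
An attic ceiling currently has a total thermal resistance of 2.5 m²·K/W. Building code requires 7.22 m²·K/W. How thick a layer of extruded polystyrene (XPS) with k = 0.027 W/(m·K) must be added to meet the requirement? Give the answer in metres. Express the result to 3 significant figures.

ΔR = 7.22 − 2.5 = 4.72 m²·K/W
L = ΔR × k = 4.72 × 0.027 = 0.1274 m

0.127 m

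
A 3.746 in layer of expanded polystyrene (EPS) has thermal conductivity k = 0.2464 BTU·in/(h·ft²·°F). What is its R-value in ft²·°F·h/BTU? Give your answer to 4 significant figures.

15.20 ft²·°F·h/BTU

R = L/k = 3.746/0.2464 = 15.203 ft²·°F·h/BTU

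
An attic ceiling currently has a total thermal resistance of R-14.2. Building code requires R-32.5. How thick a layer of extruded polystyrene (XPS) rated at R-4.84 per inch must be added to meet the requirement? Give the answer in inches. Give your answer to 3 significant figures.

ΔR = 32.5 − 14.2 = 18.3 ft²·°F·h/BTU
L = ΔR / (R/in) = 18.3/4.84 = 3.781 in

3.78 in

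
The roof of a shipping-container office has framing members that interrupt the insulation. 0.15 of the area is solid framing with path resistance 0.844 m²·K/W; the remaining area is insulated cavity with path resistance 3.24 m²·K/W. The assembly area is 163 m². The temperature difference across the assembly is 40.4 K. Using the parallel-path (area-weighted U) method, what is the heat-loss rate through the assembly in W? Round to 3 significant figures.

2900 W

U_eff = 0.85/3.24 + 0.15/0.844 = 0.2623 + 0.1777 = 0.4401
R_eff = 1/U_eff = 2.272 m²·K/W
Q = 163 × 40.4 / 2.272 = 2898 W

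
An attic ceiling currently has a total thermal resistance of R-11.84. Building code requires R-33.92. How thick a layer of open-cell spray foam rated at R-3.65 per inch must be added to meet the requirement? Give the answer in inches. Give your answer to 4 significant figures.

ΔR = 33.92 − 11.84 = 22.08 ft²·°F·h/BTU
L = ΔR / (R/in) = 22.08/3.65 = 6.0493 in

6.049 in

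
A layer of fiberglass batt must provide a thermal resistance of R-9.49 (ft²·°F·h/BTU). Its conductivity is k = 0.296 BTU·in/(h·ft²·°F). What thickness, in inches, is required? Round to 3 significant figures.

2.81 in

L = R × k = 9.49 × 0.296 = 2.809 in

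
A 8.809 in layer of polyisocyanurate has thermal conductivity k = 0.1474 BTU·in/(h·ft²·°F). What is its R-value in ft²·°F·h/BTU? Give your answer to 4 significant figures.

R = L/k = 8.809/0.1474 = 59.763 ft²·°F·h/BTU

59.76 ft²·°F·h/BTU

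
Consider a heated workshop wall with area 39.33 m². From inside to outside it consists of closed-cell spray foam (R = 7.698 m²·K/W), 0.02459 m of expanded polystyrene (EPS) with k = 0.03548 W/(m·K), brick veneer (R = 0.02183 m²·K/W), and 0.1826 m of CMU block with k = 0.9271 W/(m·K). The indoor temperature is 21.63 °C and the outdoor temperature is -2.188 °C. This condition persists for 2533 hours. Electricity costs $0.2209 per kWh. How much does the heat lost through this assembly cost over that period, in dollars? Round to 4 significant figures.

60.88 dollars

0.02459/0.03548 = 0.69307
0.1826/0.9271 = 0.19696
R_total = 7.698 + 0.69307 + 0.02183 + 0.19696 = 8.6099 m²·K/W
Q = 39.33 × (21.63 − (-2.188)) / 8.6099 = 108.8 W
E = 108.8 W × 2533 h / 1000 = 275.59 kWh
Cost = 275.59 × 0.2209 = $60.879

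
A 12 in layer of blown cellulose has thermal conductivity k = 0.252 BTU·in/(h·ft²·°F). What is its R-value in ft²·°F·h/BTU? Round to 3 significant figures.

R = L/k = 12/0.252 = 47.62 ft²·°F·h/BTU

47.6 ft²·°F·h/BTU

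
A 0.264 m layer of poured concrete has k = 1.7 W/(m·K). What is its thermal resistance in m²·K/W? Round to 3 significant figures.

0.155 m²·K/W

R = L/k = 0.264/1.7 = 0.1553 m²·K/W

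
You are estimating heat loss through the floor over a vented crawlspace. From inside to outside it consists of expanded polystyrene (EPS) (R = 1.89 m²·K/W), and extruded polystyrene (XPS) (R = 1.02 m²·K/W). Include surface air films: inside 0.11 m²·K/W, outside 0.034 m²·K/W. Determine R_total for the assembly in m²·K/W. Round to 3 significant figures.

R_total = 0.11 + 1.89 + 1.02 + 0.034 = 3.054 m²·K/W

3.05 m²·K/W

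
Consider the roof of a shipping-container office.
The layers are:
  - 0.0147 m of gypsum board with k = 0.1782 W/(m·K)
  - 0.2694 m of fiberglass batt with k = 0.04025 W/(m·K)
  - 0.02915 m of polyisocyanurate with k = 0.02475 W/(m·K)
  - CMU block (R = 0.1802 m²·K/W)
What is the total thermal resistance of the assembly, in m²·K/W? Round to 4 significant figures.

0.0147/0.1782 = 0.082492
0.2694/0.04025 = 6.6932
0.02915/0.02475 = 1.1778
R_total = 0.082492 + 6.6932 + 1.1778 + 0.1802 = 8.1336 m²·K/W

8.134 m²·K/W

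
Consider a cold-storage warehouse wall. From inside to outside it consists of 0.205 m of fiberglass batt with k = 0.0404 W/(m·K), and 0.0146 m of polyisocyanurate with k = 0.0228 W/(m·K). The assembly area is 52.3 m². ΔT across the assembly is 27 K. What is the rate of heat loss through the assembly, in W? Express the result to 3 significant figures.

0.205/0.0404 = 5.074
0.0146/0.0228 = 0.6404
R_total = 5.074 + 0.6404 = 5.715 m²·K/W
Q = A·ΔT/R = 52.3 × 27 / 5.715 = 247.1 W

247 W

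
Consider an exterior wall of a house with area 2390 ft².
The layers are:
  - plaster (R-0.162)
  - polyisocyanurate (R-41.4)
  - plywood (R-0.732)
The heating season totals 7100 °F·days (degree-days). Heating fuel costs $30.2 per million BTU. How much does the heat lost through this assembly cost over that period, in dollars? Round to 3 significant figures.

291 dollars

R_total = 0.162 + 41.4 + 0.732 = 42.29 ft²·°F·h/BTU
E = A × HDD × 24 / R = 2390 × 7100 × 24 / 42.29 = 9629000 BTU
Cost = 9629000/10⁶ × 30.2 = $290.8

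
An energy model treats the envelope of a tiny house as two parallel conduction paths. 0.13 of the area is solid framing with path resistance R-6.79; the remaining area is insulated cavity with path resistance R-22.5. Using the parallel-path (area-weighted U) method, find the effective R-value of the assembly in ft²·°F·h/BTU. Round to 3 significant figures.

17.3 ft²·°F·h/BTU

U_eff = 0.87/22.5 + 0.13/6.79 = 0.03867 + 0.01915 = 0.05781
R_eff = 1/U_eff = 17.3 ft²·°F·h/BTU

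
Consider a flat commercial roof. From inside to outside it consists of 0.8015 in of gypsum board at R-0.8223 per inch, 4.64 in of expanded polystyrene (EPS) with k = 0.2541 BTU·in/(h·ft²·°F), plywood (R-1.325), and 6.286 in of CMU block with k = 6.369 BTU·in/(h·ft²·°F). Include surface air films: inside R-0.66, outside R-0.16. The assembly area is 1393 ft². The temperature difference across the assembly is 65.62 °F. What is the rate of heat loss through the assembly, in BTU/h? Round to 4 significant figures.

0.8015 × 0.8223 = 0.65907
4.64/0.2541 = 18.261
6.286/6.369 = 0.98697
R_total = 0.66 + 0.65907 + 18.261 + 1.325 + 0.98697 + 0.16 = 22.052 ft²·°F·h/BTU
Q = A·ΔT/R = 1393 × 65.62 / 22.052 = 4145.2 BTU/h

4145 BTU/h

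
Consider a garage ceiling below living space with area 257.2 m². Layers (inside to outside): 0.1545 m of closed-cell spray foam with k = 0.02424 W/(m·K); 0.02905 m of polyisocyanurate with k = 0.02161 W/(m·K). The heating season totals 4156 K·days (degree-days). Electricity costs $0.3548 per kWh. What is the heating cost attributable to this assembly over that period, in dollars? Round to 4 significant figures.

1179 dollars

0.1545/0.02424 = 6.3738
0.02905/0.02161 = 1.3443
R_total = 6.3738 + 1.3443 = 7.718 m²·K/W
E = A × HDD × 24 / R / 1000 = 257.2 × 4156 × 24 / 7.718 / 1000 = 3323.9 kWh
Cost = 3323.9 × 0.3548 = $1179.3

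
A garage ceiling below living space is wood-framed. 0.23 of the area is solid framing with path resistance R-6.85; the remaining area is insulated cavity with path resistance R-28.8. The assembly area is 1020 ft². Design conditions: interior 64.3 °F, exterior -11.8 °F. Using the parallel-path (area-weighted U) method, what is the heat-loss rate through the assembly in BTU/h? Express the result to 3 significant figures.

U_eff = 0.77/28.8 + 0.23/6.85 = 0.02674 + 0.03358 = 0.06031
R_eff = 1/U_eff = 16.58 ft²·°F·h/BTU
Q = 1020 × (64.3 − (-11.8)) / 16.58 = 4682 BTU/h

4680 BTU/h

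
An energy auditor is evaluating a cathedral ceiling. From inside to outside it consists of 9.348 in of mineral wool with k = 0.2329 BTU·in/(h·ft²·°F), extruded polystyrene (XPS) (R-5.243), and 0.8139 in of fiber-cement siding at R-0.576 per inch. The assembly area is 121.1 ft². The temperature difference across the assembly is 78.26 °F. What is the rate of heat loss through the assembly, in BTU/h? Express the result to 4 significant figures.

206.7 BTU/h

9.348/0.2329 = 40.137
0.8139 × 0.576 = 0.46881
R_total = 40.137 + 5.243 + 0.46881 = 45.849 ft²·°F·h/BTU
Q = A·ΔT/R = 121.1 × 78.26 / 45.849 = 206.71 BTU/h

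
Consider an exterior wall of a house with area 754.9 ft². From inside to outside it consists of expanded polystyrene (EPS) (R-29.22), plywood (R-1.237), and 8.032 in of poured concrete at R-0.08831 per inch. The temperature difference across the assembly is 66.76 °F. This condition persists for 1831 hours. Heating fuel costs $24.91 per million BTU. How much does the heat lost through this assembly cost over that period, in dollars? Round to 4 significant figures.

8.032 × 0.08831 = 0.70931
R_total = 29.22 + 1.237 + 0.70931 = 31.166 ft²·°F·h/BTU
Q = 754.9 × 66.76 / 31.166 = 1617 BTU/h
E = 1617 × 1831 = 2960800 BTU
Cost = 2960800/10⁶ × 24.91 = $73.753

73.75 dollars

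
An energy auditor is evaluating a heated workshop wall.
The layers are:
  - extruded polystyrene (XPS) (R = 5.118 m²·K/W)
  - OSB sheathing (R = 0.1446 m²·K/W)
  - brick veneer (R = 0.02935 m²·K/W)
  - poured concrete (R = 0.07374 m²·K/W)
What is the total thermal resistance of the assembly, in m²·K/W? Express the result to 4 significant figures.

5.366 m²·K/W

R_total = 5.118 + 0.1446 + 0.02935 + 0.07374 = 5.3657 m²·K/W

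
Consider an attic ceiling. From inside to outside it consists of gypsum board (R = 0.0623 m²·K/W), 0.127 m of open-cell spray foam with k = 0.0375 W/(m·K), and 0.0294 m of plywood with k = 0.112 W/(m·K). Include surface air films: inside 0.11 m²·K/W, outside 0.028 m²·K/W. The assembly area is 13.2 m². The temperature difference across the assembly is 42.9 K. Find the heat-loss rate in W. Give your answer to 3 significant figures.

0.127/0.0375 = 3.387
0.0294/0.112 = 0.2625
R_total = 0.11 + 0.0623 + 3.387 + 0.2625 + 0.028 = 3.849 m²·K/W
Q = A·ΔT/R = 13.2 × 42.9 / 3.849 = 147.1 W

147 W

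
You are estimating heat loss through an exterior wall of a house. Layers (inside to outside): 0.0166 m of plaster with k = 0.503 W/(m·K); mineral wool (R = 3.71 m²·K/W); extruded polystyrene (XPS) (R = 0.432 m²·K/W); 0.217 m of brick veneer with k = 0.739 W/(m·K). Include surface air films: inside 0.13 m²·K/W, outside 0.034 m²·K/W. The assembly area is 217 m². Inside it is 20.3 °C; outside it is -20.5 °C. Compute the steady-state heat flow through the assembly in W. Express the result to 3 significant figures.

0.0166/0.503 = 0.033
0.217/0.739 = 0.2936
R_total = 0.13 + 0.033 + 3.71 + 0.432 + 0.2936 + 0.034 = 4.633 m²·K/W
Q = A·ΔT/R = 217 × (20.3 − (-20.5)) / 4.633 = 1911 W

1910 W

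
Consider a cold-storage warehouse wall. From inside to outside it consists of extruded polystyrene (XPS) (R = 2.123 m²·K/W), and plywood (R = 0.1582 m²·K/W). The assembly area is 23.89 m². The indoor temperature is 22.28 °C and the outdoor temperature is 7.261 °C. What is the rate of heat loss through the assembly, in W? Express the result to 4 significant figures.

R_total = 2.123 + 0.1582 = 2.2812 m²·K/W
Q = A·ΔT/R = 23.89 × (22.28 − 7.261) / 2.2812 = 157.29 W

157.3 W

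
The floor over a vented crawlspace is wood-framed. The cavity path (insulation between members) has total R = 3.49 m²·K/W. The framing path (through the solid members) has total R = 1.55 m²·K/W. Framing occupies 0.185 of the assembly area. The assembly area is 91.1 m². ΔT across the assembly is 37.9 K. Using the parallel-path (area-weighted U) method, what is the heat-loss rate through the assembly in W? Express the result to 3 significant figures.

1220 W

U_eff = 0.815/3.49 + 0.185/1.55 = 0.2335 + 0.1194 = 0.3529
R_eff = 1/U_eff = 2.834 m²·K/W
Q = 91.1 × 37.9 / 2.834 = 1218 W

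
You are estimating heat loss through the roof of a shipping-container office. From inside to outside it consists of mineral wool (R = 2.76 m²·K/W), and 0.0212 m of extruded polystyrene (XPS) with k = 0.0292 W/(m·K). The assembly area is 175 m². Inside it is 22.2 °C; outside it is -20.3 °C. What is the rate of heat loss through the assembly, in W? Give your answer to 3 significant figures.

2130 W

0.0212/0.0292 = 0.726
R_total = 2.76 + 0.726 = 3.486 m²·K/W
Q = A·ΔT/R = 175 × (22.2 − (-20.3)) / 3.486 = 2134 W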